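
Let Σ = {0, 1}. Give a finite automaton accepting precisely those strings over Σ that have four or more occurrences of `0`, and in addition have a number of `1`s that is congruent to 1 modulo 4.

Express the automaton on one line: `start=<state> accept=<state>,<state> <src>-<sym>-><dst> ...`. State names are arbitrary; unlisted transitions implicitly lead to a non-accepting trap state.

Handle the two conditions separately and then intersect. The first has 6 states tracking the count of `0`s, saturating at 5; the second has 4 states tracking the count of `1`s modulo 4. A product state is a pair (one from each), accepting exactly when both do. Equivalent product states are then merged.
          0    1  
>  q0     q1   q2 
   q1     q3   q4 
   q2     q4   q5 
   q3     q6   q7 
   q4     q7   q8 
   q5     q8   q9 
   q6    q10  q11 
   q7    q11  q12 
   q8    q12  q13 
   q9    q13   q0 
   q10   q10  q14 
   q11   q14  q15 
   q12   q15  q16 
   q13   q16   q1 
 * q14   q14  q17 
   q15   q17  q18 
   q16   q18   q3 
   q17   q17  q19 
   q18   q19   q6 
   q19   q19  q10 
(> = start, * = accepting)

start=q0 accept=q14 q0-0->q1 q0-1->q2 q1-0->q3 q1-1->q4 q2-0->q4 q2-1->q5 q3-0->q6 q3-1->q7 q4-0->q7 q4-1->q8 q5-0->q8 q5-1->q9 q6-0->q10 q6-1->q11 q7-0->q11 q7-1->q12 q8-0->q12 q8-1->q13 q9-0->q13 q9-1->q0 q10-0->q10 q10-1->q14 q11-0->q14 q11-1->q15 q12-0->q15 q12-1->q16 q13-0->q16 q13-1->q1 q14-0->q14 q14-1->q17 q15-0->q17 q15-1->q18 q16-0->q18 q16-1->q3 q17-0->q17 q17-1->q19 q18-0->q19 q18-1->q6 q19-0->q19 q19-1->q10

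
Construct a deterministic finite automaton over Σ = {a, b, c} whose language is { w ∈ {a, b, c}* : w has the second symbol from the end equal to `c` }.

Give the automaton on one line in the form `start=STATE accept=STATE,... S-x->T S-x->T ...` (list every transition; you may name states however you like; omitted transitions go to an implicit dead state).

start=s0 accept=s10,s11,s12 s0-a->s1 s0-b->s2 s0-c->s3 s1-a->s4 s1-b->s5 s1-c->s6 s2-a->s7 s2-b->s8 s2-c->s9 s3-a->s10 s3-b->s11 s3-c->s12 s4-a->s4 s4-b->s5 s4-c->s6 s5-a->s7 s5-b->s8 s5-c->s9 s6-a->s10 s6-b->s11 s6-c->s12 s7-a->s4 s7-b->s5 s7-c->s6 s8-a->s7 s8-b->s8 s8-c->s9 s9-a->s10 s9-b->s11 s9-c->s12 s10-a->s4 s10-b->s5 s10-c->s6 s11-a->s7 s11-b->s8 s11-c->s9 s12-a->s10 s12-b->s11 s12-c->s12

Because acceptance depends on a position counted from the end, the machine has to buffer the most recent 2 symbols. Make each state the string of the last up-to-2 symbols read; on input `x` shift the window left and append `x`. Accept when the buffered window has length 2 and begins with `c`.
          a    b    c  
>  s0     s1   s2   s3 
   s1     s4   s5   s6 
   s2     s7   s8   s9 
   s3    s10  s11  s12 
   s4     s4   s5   s6 
   s5     s7   s8   s9 
   s6    s10  s11  s12 
   s7     s4   s5   s6 
   s8     s7   s8   s9 
   s9    s10  s11  s12 
 * s10    s4   s5   s6 
 * s11    s7   s8   s9 
 * s12   s10  s11  s12 
(> = start, * = accepting)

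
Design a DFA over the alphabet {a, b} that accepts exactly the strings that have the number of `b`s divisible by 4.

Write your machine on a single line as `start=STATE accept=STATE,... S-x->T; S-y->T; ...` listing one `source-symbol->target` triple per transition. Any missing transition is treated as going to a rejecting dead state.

The only thing that matters is how many `b`s have appeared, reduced mod 4. Use one state per residue: S0 for 0, …, S3 for 3. Reading `b` moves to the next residue; anything else stays put. S0 is accepting.
        a   b  
>* S0   S0  S1 
   S1   S1  S2 
   S2   S2  S3 
   S3   S3  S0 
(> = start, * = accepting)

start=S0; accept=S0; S0-a->S0; S0-b->S1; S1-a->S1; S1-b->S2; S2-a->S2; S2-b->S3; S3-a->S3; S3-b->S0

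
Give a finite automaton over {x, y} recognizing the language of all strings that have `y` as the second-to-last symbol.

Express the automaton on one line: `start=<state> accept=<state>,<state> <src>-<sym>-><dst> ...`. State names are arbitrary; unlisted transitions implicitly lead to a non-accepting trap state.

A DFA must remember the last 2 symbols (since which symbol is second-to-last isn't known until the input ends). Use one state per possible window of the last ≤2 symbols; accept from those whose window starts with `y`.
With 7 states:
        x   y  
>  s0   s1  s2 
   s1   s3  s4 
   s2   s5  s6 
   s3   s3  s4 
   s4   s5  s6 
 * s5   s3  s4 
 * s6   s5  s6 
(> = start, * = accepting)

start=s0 accept=s5,s6 s0-x->s1 s0-y->s2 s1-x->s3 s1-y->s4 s2-x->s5 s2-y->s6 s3-x->s3 s3-y->s4 s4-x->s5 s4-y->s6 s5-x->s3 s5-y->s4 s6-x->s5 s6-y->s6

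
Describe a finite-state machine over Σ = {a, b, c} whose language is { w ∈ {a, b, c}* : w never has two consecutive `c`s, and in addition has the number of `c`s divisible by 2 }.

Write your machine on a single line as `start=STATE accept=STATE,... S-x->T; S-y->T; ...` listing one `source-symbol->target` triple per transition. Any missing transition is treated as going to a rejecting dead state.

start=q0; accept=q0,q4; q0-a->q0; q0-b->q0; q0-c->q1; q1-a->q2; q1-b->q2; q1-c->q3; q2-a->q2; q2-b->q2; q2-c->q4; q3-a->q3; q3-b->q3; q3-c->q5; q4-a->q0; q4-b->q0; q4-c->q5; q5-a->q5; q5-b->q5; q5-c->q3

Build one automaton per condition and run them in lockstep. The first has 3 states tracking partial matches of the forbidden pattern `cc`; the second has 2 states tracking the count of `c`s modulo 2. A product state is a pair (one from each), accepting exactly when both do.
        a   b   c  
>* q0   q0  q0  q1 
   q1   q2  q2  q3 
   q2   q2  q2  q4 
   q3   q3  q3  q5 
 * q4   q0  q0  q5 
   q5   q5  q5  q3 
(> = start, * = accepting)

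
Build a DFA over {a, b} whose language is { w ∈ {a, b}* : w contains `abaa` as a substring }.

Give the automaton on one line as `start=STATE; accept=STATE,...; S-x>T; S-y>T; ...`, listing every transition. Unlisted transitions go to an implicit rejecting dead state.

States q0..q3 record the length of the longest prefix of `abaa` that matches the current input suffix. Reaching q4 means `abaa` has been seen, and we stay there forever. Accept from q4.
5 states suffice.
        a   b  
>  q0   q1  q0 
   q1   q1  q2 
   q2   q3  q0 
   q3   q4  q2 
 * q4   q4  q4 
(> = start, * = accepting)

start=q0; accept=q4; q0-a>q1; q0-b>q0; q1-a>q1; q1-b>q2; q2-a>q3; q2-b>q0; q3-a>q4; q3-b>q2; q4-a>q4; q4-b>q4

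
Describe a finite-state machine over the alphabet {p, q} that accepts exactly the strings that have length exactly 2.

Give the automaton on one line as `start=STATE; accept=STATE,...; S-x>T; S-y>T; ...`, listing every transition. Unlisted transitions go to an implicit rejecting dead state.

start=s0; accept=s2; s0-p>s1; s0-q>s1; s1-p>s2; s1-q>s2; s2-p>s3; s2-q>s3; s3-p>s3; s3-q>s3

Count input length up to 3: every symbol moves from s0 toward s3, which means 'more than 2' and absorbs. Accept from {s2}.
With 4 states:
        p   q  
>  s0   s1  s1 
   s1   s2  s2 
 * s2   s3  s3 
   s3   s3  s3 
(> = start, * = accepting)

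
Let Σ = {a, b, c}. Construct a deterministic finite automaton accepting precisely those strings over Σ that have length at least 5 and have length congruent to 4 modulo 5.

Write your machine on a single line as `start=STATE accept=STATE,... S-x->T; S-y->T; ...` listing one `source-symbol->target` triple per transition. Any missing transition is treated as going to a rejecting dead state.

start=s0; accept=s9; s0-a->s1; s0-b->s1; s0-c->s1; s1-a->s2; s1-b->s2; s1-c->s2; s2-a->s3; s2-b->s3; s2-c->s3; s3-a->s4; s3-b->s4; s3-c->s4; s4-a->s5; s4-b->s5; s4-c->s5; s5-a->s6; s5-b->s6; s5-c->s6; s6-a->s7; s6-b->s7; s6-c->s7; s7-a->s8; s7-b->s8; s7-c->s8; s8-a->s9; s8-b->s9; s8-c->s9; s9-a->s10; s9-b->s10; s9-c->s10; s10-a->s6; s10-b->s6; s10-c->s6

Build one automaton per condition and run them in lockstep. The first has 7 states tracking the input length, saturating at 6; the second has 5 states tracking the input length modulo 5. A product state is a pair (one from each), accepting exactly when both do.
An 11-state machine:
          a    b    c  
>  s0     s1   s1   s1 
   s1     s2   s2   s2 
   s2     s3   s3   s3 
   s3     s4   s4   s4 
   s4     s5   s5   s5 
   s5     s6   s6   s6 
   s6     s7   s7   s7 
   s7     s8   s8   s8 
   s8     s9   s9   s9 
 * s9    s10  s10  s10 
   s10    s6   s6   s6 
(> = start, * = accepting)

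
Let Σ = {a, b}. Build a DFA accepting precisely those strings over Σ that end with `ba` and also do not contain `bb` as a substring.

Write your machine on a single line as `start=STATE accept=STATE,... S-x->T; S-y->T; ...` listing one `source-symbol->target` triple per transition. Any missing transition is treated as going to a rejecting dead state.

Run two small machines in parallel and take their product. One (3 states) tracks how much of the suffix `ba` has currently been matched; the other (3 states) tracks partial matches of the forbidden pattern `bb`. Each combined state is a pair, one component from each; accept when both components accept.
        a   b  
>  S0   S0  S1 
   S1   S2  S3 
 * S2   S0  S1 
   S3   S4  S3 
   S4   S5  S3 
   S5   S5  S3 
(> = start, * = accepting)

start=S0; accept=S2; S0-a->S0; S0-b->S1; S1-a->S2; S1-b->S3; S2-a->S0; S2-b->S1; S3-a->S4; S3-b->S3; S4-a->S5; S4-b->S3; S5-a->S5; S5-b->S3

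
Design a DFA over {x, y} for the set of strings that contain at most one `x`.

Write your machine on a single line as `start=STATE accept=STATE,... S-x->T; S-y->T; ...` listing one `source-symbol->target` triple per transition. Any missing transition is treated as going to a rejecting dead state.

start=q0; accept=q0,q1; q0-x->q1; q0-y->q0; q1-x->q2; q1-y->q1; q2-x->q2; q2-y->q2

Count `x`s, saturating at 2: state q0 means no `x` yet, q1 means one `x` seen, q2 means more than one. Each `x` increments (capped at q2); other symbols loop. Accept from {q0, q1}.
        x   y  
>* q0   q1  q0 
 * q1   q2  q1 
   q2   q2  q2 
(> = start, * = accepting)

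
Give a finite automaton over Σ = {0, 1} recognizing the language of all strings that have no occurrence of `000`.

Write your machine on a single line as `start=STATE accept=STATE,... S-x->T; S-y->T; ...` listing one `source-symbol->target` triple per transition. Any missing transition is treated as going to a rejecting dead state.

Track partial matches of the forbidden pattern `000`. State S3 is a dead state reached once `000` has occurred; every other state accepts. S0 means no part of `000` is currently matched.
With 4 states:
        0   1  
>* S0   S1  S0 
 * S1   S2  S0 
 * S2   S3  S0 
   S3   S3  S3 
(> = start, * = accepting)

start=S0; accept=S0,S1,S2; S0-0->S1; S0-1->S0; S1-0->S2; S1-1->S0; S2-0->S3; S2-1->S0; S3-0->S3; S3-1->S3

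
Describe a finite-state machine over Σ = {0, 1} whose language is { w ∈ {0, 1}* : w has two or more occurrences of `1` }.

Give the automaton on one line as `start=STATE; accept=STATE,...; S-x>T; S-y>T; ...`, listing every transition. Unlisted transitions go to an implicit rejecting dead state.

Only the number of `1`s matters, and only up to 3. Make a chain q0 → q1 → q2 → q3 advanced by each `1` (with q3 absorbing); every other symbol self-loops. The accepting set is {q2, q3}.
A 4-state machine:
        0   1  
>  q0   q0  q1 
   q1   q1  q2 
 * q2   q2  q3 
 * q3   q3  q3 
(> = start, * = accepting)

start=q0; accept=q2,q3; q0-0>q0; q0-1>q1; q1-0>q1; q1-1>q2; q2-0>q2; q2-1>q3; q3-0>q3; q3-1>q3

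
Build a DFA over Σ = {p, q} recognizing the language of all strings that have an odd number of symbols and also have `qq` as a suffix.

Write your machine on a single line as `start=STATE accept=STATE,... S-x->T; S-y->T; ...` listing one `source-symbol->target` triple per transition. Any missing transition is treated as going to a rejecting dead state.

start=s0; accept=s3; s0-p->s1; s0-q->s1; s1-p->s0; s1-q->s2; s2-p->s1; s2-q->s3; s3-p->s0; s3-q->s2

Handle the two conditions separately and then intersect. The first has 2 states tracking the input length modulo 2; the second has 3 states tracking how much of the suffix `qq` has currently been matched. A product state is a pair (one from each), accepting exactly when both do. Minimizing collapses redundant product states.
A 4-state machine:
        p   q  
>  s0   s1  s1 
   s1   s0  s2 
   s2   s1  s3 
 * s3   s0  s2 
(> = start, * = accepting)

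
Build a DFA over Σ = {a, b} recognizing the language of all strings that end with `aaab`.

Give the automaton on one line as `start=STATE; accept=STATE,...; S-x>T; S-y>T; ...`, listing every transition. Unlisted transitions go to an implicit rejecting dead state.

Let each state record the length of the longest suffix of the input read so far that is also a prefix of `aaab`. S1 means the last symbol is `a`; S2 means the last 2 symbols are `aa`; S3 means the last 3 symbols are `aaa`; S4 means the last 4 symbols are `aaab`. Accept only at S4, where the string currently ends in `aaab`.
A 5-state machine:
        a   b  
>  S0   S1  S0 
   S1   S2  S0 
   S2   S3  S0 
   S3   S3  S4 
 * S4   S1  S0 
(> = start, * = accepting)

start=S0; accept=S4; S0-a>S1; S0-b>S0; S1-a>S2; S1-b>S0; S2-a>S3; S2-b>S0; S3-a>S3; S3-b>S4; S4-a>S1; S4-b>S0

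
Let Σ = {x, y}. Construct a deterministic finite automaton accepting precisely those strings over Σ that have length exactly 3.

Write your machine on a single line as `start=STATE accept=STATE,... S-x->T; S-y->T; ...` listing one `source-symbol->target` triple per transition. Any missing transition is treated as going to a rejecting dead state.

start=A; accept=D; A-x->B; A-y->B; B-x->C; B-y->C; C-x->D; C-y->D; D-x->E; D-y->E; E-x->E; E-y->E

We only need to distinguish lengths 0, 1, …, 3, and '>3'. Chain A → B → C → D → E on every symbol, with E looping. Accepting states: {D}.
A 5-state machine:
       x  y 
>  A   B  B 
   B   C  C 
   C   D  D 
 * D   E  E 
   E   E  E 
(> = start, * = accepting)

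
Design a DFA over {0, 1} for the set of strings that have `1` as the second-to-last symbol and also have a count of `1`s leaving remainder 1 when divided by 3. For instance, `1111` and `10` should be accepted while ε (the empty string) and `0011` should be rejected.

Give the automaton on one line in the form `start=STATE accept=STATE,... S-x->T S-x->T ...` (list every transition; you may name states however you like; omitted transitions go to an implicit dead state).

Build one automaton per condition and run them in lockstep. One (7 states) tracks the last 2 symbols read; the other (3 states) tracks the count of `1`s modulo 3. Each combined state is a pair, one component from each; accept when both components accept. Equivalent product states are then merged.
        0   1  
>  s0   s0  s1 
   s1   s2  s3 
 * s2   s4  s3 
   s3   s3  s5 
   s4   s4  s3 
   s5   s0  s6 
 * s6   s2  s3 
(> = start, * = accepting)

start=s0 accept=s2,s6 s0-0->s0 s0-1->s1 s1-0->s2 s1-1->s3 s2-0->s4 s2-1->s3 s3-0->s3 s3-1->s5 s4-0->s4 s4-1->s3 s5-0->s0 s5-1->s6 s6-0->s2 s6-1->s3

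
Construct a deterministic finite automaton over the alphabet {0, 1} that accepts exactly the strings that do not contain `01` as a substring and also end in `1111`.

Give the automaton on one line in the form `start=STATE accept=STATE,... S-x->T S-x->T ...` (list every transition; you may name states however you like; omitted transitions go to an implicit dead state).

Run two small machines in parallel and take their product. One (3 states) tracks partial matches of the forbidden pattern `01`; the other (5 states) tracks how much of the suffix `1111` has currently been matched. Each combined state is a pair, one component from each; accept when both components accept.
With 11 states:
          0    1  
>  S0     S1   S2 
   S1     S1   S3 
   S2     S1   S4 
   S3     S5   S6 
   S4     S1   S7 
   S5     S5   S3 
   S6     S5   S8 
   S7     S1   S9 
   S8     S5  S10 
 * S9     S1   S9 
   S10    S5  S10 
(> = start, * = accepting)

start=S0 accept=S9 S0-0->S1 S0-1->S2 S1-0->S1 S1-1->S3 S2-0->S1 S2-1->S4 S3-0->S5 S3-1->S6 S4-0->S1 S4-1->S7 S5-0->S5 S5-1->S3 S6-0->S5 S6-1->S8 S7-0->S1 S7-1->S9 S8-0->S5 S8-1->S10 S9-0->S1 S9-1->S9 S10-0->S5 S10-1->S10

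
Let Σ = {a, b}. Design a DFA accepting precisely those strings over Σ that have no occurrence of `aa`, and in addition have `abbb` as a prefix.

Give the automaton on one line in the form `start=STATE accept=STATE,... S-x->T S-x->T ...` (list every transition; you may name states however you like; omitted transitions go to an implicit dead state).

Build one automaton per condition and run them in lockstep. One (3 states) tracks partial matches of the forbidden pattern `aa`; the other (6 states) tracks whether the input so far still matches the prefix `abbb`. Each combined state is a pair, one component from each; accept when both components accept. Equivalent product states are then merged.
A 7-state machine:
        a   b  
>  q0   q1  q2 
   q1   q2  q3 
   q2   q2  q2 
   q3   q2  q4 
   q4   q2  q5 
 * q5   q6  q5 
 * q6   q2  q5 
(> = start, * = accepting)

start=q0 accept=q5,q6 q0-a->q1 q0-b->q2 q1-a->q2 q1-b->q3 q2-a->q2 q2-b->q2 q3-a->q2 q3-b->q4 q4-a->q2 q4-b->q5 q5-a->q6 q5-b->q5 q6-a->q2 q6-b->q5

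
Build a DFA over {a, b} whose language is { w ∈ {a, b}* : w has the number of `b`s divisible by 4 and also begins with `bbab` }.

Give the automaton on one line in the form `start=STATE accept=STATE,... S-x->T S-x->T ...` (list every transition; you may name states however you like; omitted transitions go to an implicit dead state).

Build one automaton per condition and run them in lockstep. The first has 4 states tracking the count of `b`s modulo 4; the second has 6 states tracking whether the input so far still matches the prefix `bbab`. A product state is a pair (one from each), accepting exactly when both do.
12 states suffice.
          a    b  
>  S0     S1   S2 
   S1     S1   S3 
   S2     S3   S4 
   S3     S3   S5 
   S4     S6   S7 
   S5     S5   S7 
   S6     S5   S8 
   S7     S7   S1 
   S8     S8   S9 
 * S9     S9  S10 
   S10   S10  S11 
   S11   S11   S8 
(> = start, * = accepting)

start=S0 accept=S9 S0-a->S1 S0-b->S2 S1-a->S1 S1-b->S3 S2-a->S3 S2-b->S4 S3-a->S3 S3-b->S5 S4-a->S6 S4-b->S7 S5-a->S5 S5-b->S7 S6-a->S5 S6-b->S8 S7-a->S7 S7-b->S1 S8-a->S8 S8-b->S9 S9-a->S9 S9-b->S10 S10-a->S10 S10-b->S11 S11-a->S11 S11-b->S8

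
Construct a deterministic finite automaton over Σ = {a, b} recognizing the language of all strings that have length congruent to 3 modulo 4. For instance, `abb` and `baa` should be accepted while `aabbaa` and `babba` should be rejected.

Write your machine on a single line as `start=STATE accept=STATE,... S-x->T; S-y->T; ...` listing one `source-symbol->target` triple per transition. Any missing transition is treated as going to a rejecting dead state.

start=q0; accept=q3; q0-a->q1; q0-b->q1; q1-a->q2; q1-b->q2; q2-a->q3; q2-b->q3; q3-a->q0; q3-b->q0

Only the length mod 4 matters, so use a 4-cycle: from any state, every input symbol moves to the next state, wrapping q3 back to q0. Mark q3 accepting.
With 4 states:
        a   b  
>  q0   q1  q1 
   q1   q2  q2 
   q2   q3  q3 
 * q3   q0  q0 
(> = start, * = accepting)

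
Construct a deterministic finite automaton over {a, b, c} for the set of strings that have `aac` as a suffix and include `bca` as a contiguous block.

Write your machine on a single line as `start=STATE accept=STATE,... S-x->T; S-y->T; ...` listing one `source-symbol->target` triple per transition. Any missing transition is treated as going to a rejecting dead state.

Build one automaton per condition and run them in lockstep. The first has 4 states tracking how much of the suffix `aac` has currently been matched; the second has 4 states tracking whether and how much of `bca` has been seen. A product state is a pair (one from each), accepting exactly when both do. Equivalent product states are then merged.
With 7 states:
        a   b   c  
>  q0   q0  q1  q0 
   q1   q0  q1  q2 
   q2   q3  q1  q0 
   q3   q4  q5  q5 
   q4   q4  q5  q6 
   q5   q3  q5  q5 
 * q6   q3  q5  q5 
(> = start, * = accepting)

start=q0; accept=q6; q0-a->q0; q0-b->q1; q0-c->q0; q1-a->q0; q1-b->q1; q1-c->q2; q2-a->q3; q2-b->q1; q2-c->q0; q3-a->q4; q3-b->q5; q3-c->q5; q4-a->q4; q4-b->q5; q4-c->q6; q5-a->q3; q5-b->q5; q5-c->q5; q6-a->q3; q6-b->q5; q6-c->q5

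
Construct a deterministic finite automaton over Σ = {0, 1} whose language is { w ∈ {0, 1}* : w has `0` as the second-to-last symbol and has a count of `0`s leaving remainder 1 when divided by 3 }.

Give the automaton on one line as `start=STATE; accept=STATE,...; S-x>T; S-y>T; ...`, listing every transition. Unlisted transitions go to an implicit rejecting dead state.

start=q0; accept=q3,q6; q0-0>q1; q0-1>q0; q1-0>q2; q1-1>q3; q2-0>q4; q2-1>q2; q3-0>q2; q3-1>q5; q4-0>q6; q4-1>q0; q5-0>q2; q5-1>q5; q6-0>q2; q6-1>q3

Handle the two conditions separately and then intersect. The first has 7 states tracking the last 2 symbols read; the second has 3 states tracking the count of `0`s modulo 3. A product state is a pair (one from each), accepting exactly when both do. Minimizing collapses redundant product states.
        0   1  
>  q0   q1  q0 
   q1   q2  q3 
   q2   q4  q2 
 * q3   q2  q5 
   q4   q6  q0 
   q5   q2  q5 
 * q6   q2  q3 
(> = start, * = accepting)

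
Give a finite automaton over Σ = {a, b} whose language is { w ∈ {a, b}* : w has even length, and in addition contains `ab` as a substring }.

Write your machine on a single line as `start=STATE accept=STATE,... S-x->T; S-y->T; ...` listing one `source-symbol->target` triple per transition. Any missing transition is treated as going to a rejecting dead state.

start=q0; accept=q4; q0-a->q1; q0-b->q2; q1-a->q3; q1-b->q4; q2-a->q3; q2-b->q0; q3-a->q1; q3-b->q5; q4-a->q5; q4-b->q5; q5-a->q4; q5-b->q4

Run two small machines in parallel and take their product. One (2 states) tracks the input length modulo 2; the other (3 states) tracks whether and how much of `ab` has been seen. Each combined state is a pair, one component from each; accept when both components accept.
A 6-state machine:
        a   b  
>  q0   q1  q2 
   q1   q3  q4 
   q2   q3  q0 
   q3   q1  q5 
 * q4   q5  q5 
   q5   q4  q4 
(> = start, * = accepting)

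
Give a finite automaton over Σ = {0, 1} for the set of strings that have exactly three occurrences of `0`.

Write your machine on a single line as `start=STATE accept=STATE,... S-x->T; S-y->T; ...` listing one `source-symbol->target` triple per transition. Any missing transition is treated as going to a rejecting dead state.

start=q0; accept=q3; q0-0->q1; q0-1->q0; q1-0->q2; q1-1->q1; q2-0->q3; q2-1->q2; q3-0->q4; q3-1->q3; q4-0->q4; q4-1->q4

Only the number of `0`s matters, and only up to 4. Make a chain q0 → q1 → q2 → q3 → q4 advanced by each `0` (with q4 absorbing); every other symbol self-loops. The accepting set is {q3}.
        0   1  
>  q0   q1  q0 
   q1   q2  q1 
   q2   q3  q2 
 * q3   q4  q3 
   q4   q4  q4 
(> = start, * = accepting)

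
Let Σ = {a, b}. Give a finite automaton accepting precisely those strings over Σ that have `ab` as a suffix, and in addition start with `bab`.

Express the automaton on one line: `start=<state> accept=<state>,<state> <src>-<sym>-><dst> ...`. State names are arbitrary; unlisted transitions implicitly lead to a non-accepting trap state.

start=S0 accept=S6 S0-a->S1 S0-b->S2 S1-a->S1 S1-b->S3 S2-a->S4 S2-b->S5 S3-a->S1 S3-b->S5 S4-a->S1 S4-b->S6 S5-a->S1 S5-b->S5 S6-a->S7 S6-b->S8 S7-a->S7 S7-b->S6 S8-a->S7 S8-b->S8

Build one automaton per condition and run them in lockstep. The first has 3 states tracking how much of the suffix `ab` has currently been matched; the second has 5 states tracking whether the input so far still matches the prefix `bab`. A product state is a pair (one from each), accepting exactly when both do.
A 9-state machine:
        a   b  
>  S0   S1  S2 
   S1   S1  S3 
   S2   S4  S5 
   S3   S1  S5 
   S4   S1  S6 
   S5   S1  S5 
 * S6   S7  S8 
   S7   S7  S6 
   S8   S7  S8 
(> = start, * = accepting)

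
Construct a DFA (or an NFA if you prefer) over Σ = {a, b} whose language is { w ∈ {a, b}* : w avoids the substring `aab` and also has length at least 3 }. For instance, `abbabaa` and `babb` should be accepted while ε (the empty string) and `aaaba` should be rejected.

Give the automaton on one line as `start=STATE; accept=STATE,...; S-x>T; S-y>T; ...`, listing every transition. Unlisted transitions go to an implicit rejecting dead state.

start=q0; accept=q6,q8,q9; q0-a>q1; q0-b>q2; q1-a>q3; q1-b>q4; q2-a>q5; q2-b>q4; q3-a>q6; q3-b>q7; q4-a>q8; q4-b>q9; q5-a>q6; q5-b>q9; q6-a>q6; q6-b>q7; q7-a>q7; q7-b>q7; q8-a>q6; q8-b>q9; q9-a>q8; q9-b>q9

Run two small machines in parallel and take their product. The first has 4 states tracking partial matches of the forbidden pattern `aab`; the second has 5 states tracking the input length, saturating at 4. A product state is a pair (one from each), accepting exactly when both do. Minimizing collapses redundant product states.
10 states suffice.
        a   b  
>  q0   q1  q2 
   q1   q3  q4 
   q2   q5  q4 
   q3   q6  q7 
   q4   q8  q9 
   q5   q6  q9 
 * q6   q6  q7 
   q7   q7  q7 
 * q8   q6  q9 
 * q9   q8  q9 
(> = start, * = accepting)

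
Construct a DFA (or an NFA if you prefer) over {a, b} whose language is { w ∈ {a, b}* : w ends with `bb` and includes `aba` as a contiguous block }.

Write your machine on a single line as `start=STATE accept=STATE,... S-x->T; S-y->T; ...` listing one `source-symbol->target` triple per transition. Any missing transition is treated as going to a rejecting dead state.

Handle the two conditions separately and then intersect. One (3 states) tracks how much of the suffix `bb` has currently been matched; the other (4 states) tracks whether and how much of `aba` has been seen. Each combined state is a pair, one component from each; accept when both components accept.
With 8 states:
        a   b  
>  S0   S1  S2 
   S1   S1  S3 
   S2   S1  S4 
   S3   S5  S4 
   S4   S1  S4 
   S5   S5  S6 
   S6   S5  S7 
 * S7   S5  S7 
(> = start, * = accepting)

start=S0; accept=S7; S0-a->S1; S0-b->S2; S1-a->S1; S1-b->S3; S2-a->S1; S2-b->S4; S3-a->S5; S3-b->S4; S4-a->S1; S4-b->S4; S5-a->S5; S5-b->S6; S6-a->S5; S6-b->S7; S7-a->S5; S7-b->S7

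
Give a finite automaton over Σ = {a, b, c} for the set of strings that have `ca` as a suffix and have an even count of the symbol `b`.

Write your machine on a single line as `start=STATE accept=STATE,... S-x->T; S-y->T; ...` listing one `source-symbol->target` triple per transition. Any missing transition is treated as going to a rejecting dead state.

start=q0; accept=q4; q0-a->q0; q0-b->q1; q0-c->q2; q1-a->q1; q1-b->q0; q1-c->q3; q2-a->q4; q2-b->q1; q2-c->q2; q3-a->q5; q3-b->q0; q3-c->q3; q4-a->q0; q4-b->q1; q4-c->q2; q5-a->q1; q5-b->q0; q5-c->q3

Run two small machines in parallel and take their product. One (3 states) tracks how much of the suffix `ca` has currently been matched; the other (2 states) tracks the count of `b`s modulo 2. Each combined state is a pair, one component from each; accept when both components accept.
With 6 states:
        a   b   c  
>  q0   q0  q1  q2 
   q1   q1  q0  q3 
   q2   q4  q1  q2 
   q3   q5  q0  q3 
 * q4   q0  q1  q2 
   q5   q1  q0  q3 
(> = start, * = accepting)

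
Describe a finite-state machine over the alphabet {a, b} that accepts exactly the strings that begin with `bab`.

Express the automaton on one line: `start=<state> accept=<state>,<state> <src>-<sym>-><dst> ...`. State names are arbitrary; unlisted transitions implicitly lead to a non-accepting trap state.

start=s0 accept=s3 s0-a->s4 s0-b->s1 s1-a->s2 s1-b->s4 s2-a->s4 s2-b->s3 s3-a->s3 s3-b->s3 s4-a->s4 s4-b->s4

Check the first 3 symbols one by one: s0 through s2 record how many have matched `bab` so far; any wrong symbol goes to the dead state s4. After all 3 match we enter the accepting sink s3.
        a   b  
>  s0   s4  s1 
   s1   s2  s4 
   s2   s4  s3 
 * s3   s3  s3 
   s4   s4  s4 
(> = start, * = accepting)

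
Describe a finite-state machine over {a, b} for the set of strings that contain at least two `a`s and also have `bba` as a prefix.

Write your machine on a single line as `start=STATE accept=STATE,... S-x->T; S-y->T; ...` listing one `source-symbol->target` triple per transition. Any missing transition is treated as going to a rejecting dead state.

start=s0; accept=s5; s0-a->s1; s0-b->s2; s1-a->s1; s1-b->s1; s2-a->s1; s2-b->s3; s3-a->s4; s3-b->s1; s4-a->s5; s4-b->s4; s5-a->s5; s5-b->s5

Handle the two conditions separately and then intersect. One (4 states) tracks the count of `a`s, saturating at 3; the other (5 states) tracks whether the input so far still matches the prefix `bba`. Each combined state is a pair, one component from each; accept when both components accept. Minimizing collapses redundant product states.
6 states suffice.
        a   b  
>  s0   s1  s2 
   s1   s1  s1 
   s2   s1  s3 
   s3   s4  s1 
   s4   s5  s4 
 * s5   s5  s5 
(> = start, * = accepting)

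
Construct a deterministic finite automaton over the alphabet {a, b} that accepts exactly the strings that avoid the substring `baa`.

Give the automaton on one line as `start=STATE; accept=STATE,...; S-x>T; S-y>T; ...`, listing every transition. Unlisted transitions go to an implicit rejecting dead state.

Track partial matches of the forbidden pattern `baa`. State q3 is a dead state reached once `baa` has occurred; every other state accepts. q0 means no part of `baa` is currently matched.
4 states suffice.
        a   b  
>* q0   q0  q1 
 * q1   q2  q1 
 * q2   q3  q1 
   q3   q3  q3 
(> = start, * = accepting)

start=q0; accept=q0,q1,q2; q0-a>q0; q0-b>q1; q1-a>q2; q1-b>q1; q2-a>q3; q2-b>q1; q3-a>q3; q3-b>q3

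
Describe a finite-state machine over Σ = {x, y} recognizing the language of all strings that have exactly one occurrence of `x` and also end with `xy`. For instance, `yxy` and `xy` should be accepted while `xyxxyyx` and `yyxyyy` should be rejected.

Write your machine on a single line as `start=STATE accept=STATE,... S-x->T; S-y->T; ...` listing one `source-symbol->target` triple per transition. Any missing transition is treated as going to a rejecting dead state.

Run two small machines in parallel and take their product. One (3 states) tracks the count of `x`s, saturating at 2; the other (3 states) tracks how much of the suffix `xy` has currently been matched. Each combined state is a pair, one component from each; accept when both components accept. Minimizing collapses redundant product states.
A 4-state machine:
        x   y  
>  s0   s1  s0 
   s1   s2  s3 
   s2   s2  s2 
 * s3   s2  s2 
(> = start, * = accepting)

start=s0; accept=s3; s0-x->s1; s0-y->s0; s1-x->s2; s1-y->s3; s2-x->s2; s2-y->s2; s3-x->s2; s3-y->s2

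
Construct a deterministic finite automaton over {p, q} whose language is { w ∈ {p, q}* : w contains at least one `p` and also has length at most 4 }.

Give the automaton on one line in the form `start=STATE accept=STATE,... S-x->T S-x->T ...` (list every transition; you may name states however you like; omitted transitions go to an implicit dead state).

Run two small machines in parallel and take their product. One (3 states) tracks the count of `p`s, saturating at 2; the other (6 states) tracks the input length, saturating at 5. Each combined state is a pair, one component from each; accept when both components accept. Minimizing collapses redundant product states.
9 states suffice.
       p  q 
>  A   B  C 
 * B   D  D 
   C   D  E 
 * D   F  F 
   E   F  G 
 * F   H  H 
   G   H  I 
 * H   I  I 
   I   I  I 
(> = start, * = accepting)

start=A accept=B,D,F,H A-p->B A-q->C B-p->D B-q->D C-p->D C-q->E D-p->F D-q->F E-p->F E-q->G F-p->H F-q->H G-p->H G-q->I H-p->I H-q->I I-p->I I-q->I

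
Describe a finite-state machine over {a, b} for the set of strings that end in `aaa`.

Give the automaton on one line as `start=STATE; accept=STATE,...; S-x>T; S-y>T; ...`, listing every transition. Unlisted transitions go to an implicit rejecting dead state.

Remember how much of `aaa` the current input suffix matches. State S0 means no match yet; S1 means the last symbol is `a`; S2 means the last 2 symbols are `aa`; S3 means the last 3 symbols are `aaa`. Only S3 accepts. On a mismatch, fall back to the longest proper suffix that is still a prefix of `aaa`.
A 4-state machine:
        a   b  
>  S0   S1  S0 
   S1   S2  S0 
   S2   S3  S0 
 * S3   S3  S0 
(> = start, * = accepting)

start=S0; accept=S3; S0-a>S1; S0-b>S0; S1-a>S2; S1-b>S0; S2-a>S3; S2-b>S0; S3-a>S3; S3-b>S0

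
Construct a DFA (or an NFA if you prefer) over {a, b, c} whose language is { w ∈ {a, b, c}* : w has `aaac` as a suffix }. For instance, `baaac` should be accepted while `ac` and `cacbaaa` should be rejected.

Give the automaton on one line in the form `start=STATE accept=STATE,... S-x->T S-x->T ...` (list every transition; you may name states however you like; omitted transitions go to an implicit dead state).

Remember how much of `aaac` the current input suffix matches. State s0 means no match yet; s1 means the last symbol is `a`; s2 means the last 2 symbols are `aa`; s3 means the last 3 symbols are `aaa`; s4 means the last 4 symbols are `aaac`. Only s4 accepts. On a mismatch, fall back to the longest proper suffix that is still a prefix of `aaac`.
5 states suffice.
        a   b   c  
>  s0   s1  s0  s0 
   s1   s2  s0  s0 
   s2   s3  s0  s0 
   s3   s3  s0  s4 
 * s4   s1  s0  s0 
(> = start, * = accepting)

start=s0 accept=s4 s0-a->s1 s0-b->s0 s0-c->s0 s1-a->s2 s1-b->s0 s1-c->s0 s2-a->s3 s2-b->s0 s2-c->s0 s3-a->s3 s3-b->s0 s3-c->s4 s4-a->s1 s4-b->s0 s4-c->s0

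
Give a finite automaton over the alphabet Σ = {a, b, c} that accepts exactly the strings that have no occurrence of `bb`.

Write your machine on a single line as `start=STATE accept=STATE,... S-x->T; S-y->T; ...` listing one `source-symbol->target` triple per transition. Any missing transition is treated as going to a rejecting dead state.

This is the complement of 'contains `bb`'. Use the same substring-matching states — s0 through s2 holding how much of `bb` has just been matched — but flip the accepting set: everything except the trap s2 accepts.
A 3-state machine:
        a   b   c  
>* s0   s0  s1  s0 
 * s1   s0  s2  s0 
   s2   s2  s2  s2 
(> = start, * = accepting)

start=s0; accept=s0,s1; s0-a->s0; s0-b->s1; s0-c->s0; s1-a->s0; s1-b->s2; s1-c->s0; s2-a->s2; s2-b->s2; s2-c->s2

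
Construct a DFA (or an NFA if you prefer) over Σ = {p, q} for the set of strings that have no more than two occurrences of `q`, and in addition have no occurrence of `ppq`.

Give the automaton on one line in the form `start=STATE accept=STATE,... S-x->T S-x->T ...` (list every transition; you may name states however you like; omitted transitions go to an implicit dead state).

Build one automaton per condition and run them in lockstep. The first has 4 states tracking the count of `q`s, saturating at 3; the second has 4 states tracking partial matches of the forbidden pattern `ppq`. A product state is a pair (one from each), accepting exactly when both do. After merging equivalent states the machine shrinks.
6 states suffice.
        p   q  
>* S0   S1  S2 
 * S1   S3  S2 
 * S2   S4  S3 
 * S3   S3  S5 
 * S4   S3  S3 
   S5   S5  S5 
(> = start, * = accepting)

start=S0 accept=S0,S1,S2,S3,S4 S0-p->S1 S0-q->S2 S1-p->S3 S1-q->S2 S2-p->S4 S2-q->S3 S3-p->S3 S3-q->S5 S4-p->S3 S4-q->S3 S5-p->S5 S5-q->S5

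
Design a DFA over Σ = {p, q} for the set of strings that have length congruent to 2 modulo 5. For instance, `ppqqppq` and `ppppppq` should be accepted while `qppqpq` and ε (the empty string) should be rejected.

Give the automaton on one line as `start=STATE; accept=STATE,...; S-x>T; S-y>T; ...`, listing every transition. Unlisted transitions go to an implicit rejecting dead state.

Only the length mod 5 matters, so use a 5-cycle: from any state, every input symbol moves to the next state, wrapping S4 back to S0. Mark S2 accepting.
5 states suffice.
        p   q  
>  S0   S1  S1 
   S1   S2  S2 
 * S2   S3  S3 
   S3   S4  S4 
   S4   S0  S0 
(> = start, * = accepting)

start=S0; accept=S2; S0-p>S1; S0-q>S1; S1-p>S2; S1-q>S2; S2-p>S3; S2-q>S3; S3-p>S4; S3-q>S4; S4-p>S0; S4-q>S0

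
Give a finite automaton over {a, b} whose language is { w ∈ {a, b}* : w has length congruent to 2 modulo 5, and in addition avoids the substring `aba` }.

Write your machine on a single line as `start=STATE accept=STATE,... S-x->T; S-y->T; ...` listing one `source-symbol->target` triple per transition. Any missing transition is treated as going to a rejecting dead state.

start=S0; accept=S3,S4,S5; S0-a->S1; S0-b->S2; S1-a->S3; S1-b->S4; S2-a->S3; S2-b->S5; S3-a->S6; S3-b->S7; S4-a->S8; S4-b->S9; S5-a->S6; S5-b->S9; S6-a->S10; S6-b->S11; S7-a->S12; S7-b->S13; S8-a->S12; S8-b->S12; S9-a->S10; S9-b->S13; S10-a->S14; S10-b->S15; S11-a->S16; S11-b->S0; S12-a->S16; S12-b->S16; S13-a->S14; S13-b->S0; S14-a->S1; S14-b->S17; S15-a->S18; S15-b->S2; S16-a->S18; S16-b->S18; S17-a->S19; S17-b->S5; S18-a->S19; S18-b->S19; S19-a->S8; S19-b->S8

Handle the two conditions separately and then intersect. The first has 5 states tracking the input length modulo 5; the second has 4 states tracking partial matches of the forbidden pattern `aba`. A product state is a pair (one from each), accepting exactly when both do.
With 20 states:
          a    b  
>  S0     S1   S2 
   S1     S3   S4 
   S2     S3   S5 
 * S3     S6   S7 
 * S4     S8   S9 
 * S5     S6   S9 
   S6    S10  S11 
   S7    S12  S13 
   S8    S12  S12 
   S9    S10  S13 
   S10   S14  S15 
   S11   S16   S0 
   S12   S16  S16 
   S13   S14   S0 
   S14    S1  S17 
   S15   S18   S2 
   S16   S18  S18 
   S17   S19   S5 
   S18   S19  S19 
   S19    S8   S8 
(> = start, * = accepting)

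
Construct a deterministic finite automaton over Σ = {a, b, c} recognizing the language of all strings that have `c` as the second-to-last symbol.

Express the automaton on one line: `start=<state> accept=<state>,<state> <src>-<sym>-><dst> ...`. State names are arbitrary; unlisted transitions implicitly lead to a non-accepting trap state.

A DFA must remember the last 2 symbols (since which symbol is second-to-last isn't known until the input ends). Use one state per possible window of the last ≤2 symbols; accept from those whose window starts with `c`.
With 13 states:
          a    b    c  
>  s0     s1   s2   s3 
   s1     s4   s5   s6 
   s2     s7   s8   s9 
   s3    s10  s11  s12 
   s4     s4   s5   s6 
   s5     s7   s8   s9 
   s6    s10  s11  s12 
   s7     s4   s5   s6 
   s8     s7   s8   s9 
   s9    s10  s11  s12 
 * s10    s4   s5   s6 
 * s11    s7   s8   s9 
 * s12   s10  s11  s12 
(> = start, * = accepting)

start=s0 accept=s10,s11,s12 s0-a->s1 s0-b->s2 s0-c->s3 s1-a->s4 s1-b->s5 s1-c->s6 s2-a->s7 s2-b->s8 s2-c->s9 s3-a->s10 s3-b->s11 s3-c->s12 s4-a->s4 s4-b->s5 s4-c->s6 s5-a->s7 s5-b->s8 s5-c->s9 s6-a->s10 s6-b->s11 s6-c->s12 s7-a->s4 s7-b->s5 s7-c->s6 s8-a->s7 s8-b->s8 s8-c->s9 s9-a->s10 s9-b->s11 s9-c->s12 s10-a->s4 s10-b->s5 s10-c->s6 s11-a->s7 s11-b->s8 s11-c->s9 s12-a->s10 s12-b->s11 s12-c->s12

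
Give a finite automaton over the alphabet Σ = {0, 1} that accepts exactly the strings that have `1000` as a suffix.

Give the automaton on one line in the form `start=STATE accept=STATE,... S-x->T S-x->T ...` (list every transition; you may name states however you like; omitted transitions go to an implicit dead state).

start=q0 accept=q4 q0-0->q0 q0-1->q1 q1-0->q2 q1-1->q1 q2-0->q3 q2-1->q1 q3-0->q4 q3-1->q1 q4-0->q0 q4-1->q1

Let each state record the length of the longest suffix of the input read so far that is also a prefix of `1000`. q1 means the last symbol is `1`; q2 means the last 2 symbols are `10`; q3 means the last 3 symbols are `100`; q4 means the last 4 symbols are `1000`. Accept only at q4, where the string currently ends in `1000`.
A 5-state machine:
        0   1  
>  q0   q0  q1 
   q1   q2  q1 
   q2   q3  q1 
   q3   q4  q1 
 * q4   q0  q1 
(> = start, * = accepting)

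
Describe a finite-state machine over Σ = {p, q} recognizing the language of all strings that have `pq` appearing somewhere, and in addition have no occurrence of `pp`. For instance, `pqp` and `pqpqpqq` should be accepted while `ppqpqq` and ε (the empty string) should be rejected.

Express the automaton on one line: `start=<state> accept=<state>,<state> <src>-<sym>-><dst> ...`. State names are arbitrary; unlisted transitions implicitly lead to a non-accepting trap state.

Build one automaton per condition and run them in lockstep. One (3 states) tracks whether and how much of `pq` has been seen; the other (3 states) tracks partial matches of the forbidden pattern `pp`. Each combined state is a pair, one component from each; accept when both components accept. After merging equivalent states the machine shrinks.
5 states suffice.
       p  q 
>  A   B  A 
   B   C  D 
   C   C  C 
 * D   E  D 
 * E   C  D 
(> = start, * = accepting)

start=A accept=D,E A-p->B A-q->A B-p->C B-q->D C-p->C C-q->C D-p->E D-q->D E-p->C E-q->D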